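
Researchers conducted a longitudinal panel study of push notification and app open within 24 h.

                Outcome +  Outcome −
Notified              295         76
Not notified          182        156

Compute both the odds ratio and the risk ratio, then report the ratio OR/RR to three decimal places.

Cells: a = 295, b = 76, c = 182, d = 156.
OR = (295·156)/(76·182) = 46020/13832 = 3.32707
Risk in exposed = 295/371 = 0.79515; risk in unexposed = 182/338 = 0.53846; RR = 1.47670
OR/RR = 3.32707 / 1.47670 = 2.25304
The outcome is not rare, so the OR lies further from 1 than the RR.

2.253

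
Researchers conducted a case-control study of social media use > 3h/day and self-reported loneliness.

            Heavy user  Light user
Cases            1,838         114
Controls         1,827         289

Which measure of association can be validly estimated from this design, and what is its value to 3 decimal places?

Reading the table with exposure as columns: a = 1838 (Heavy user, case), b = 1827 (Heavy user, non-case), c = 114 (Light user, case), d = 289.
This is a case-control study: participants were sampled on outcome status, so risks in the source population cannot be estimated directly — relative risk is not valid here. The odds ratio is the appropriate measure.
OR = (a·d)/(b·c) = (1838 × 289) / (1827 × 114) = 531182 / 208278 = 2.55035

2.550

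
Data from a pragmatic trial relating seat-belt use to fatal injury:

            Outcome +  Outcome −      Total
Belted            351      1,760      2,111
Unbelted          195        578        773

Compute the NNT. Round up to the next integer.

Risk in treated group = 351/2111 = 0.16627; risk in control = 195/773 = 0.25226.
Absolute risk reduction = 0.25226 − 0.16627 = 0.08599
NNT = 1 / ARR = 1 / 0.08599 = 11.629 → round up → 12

12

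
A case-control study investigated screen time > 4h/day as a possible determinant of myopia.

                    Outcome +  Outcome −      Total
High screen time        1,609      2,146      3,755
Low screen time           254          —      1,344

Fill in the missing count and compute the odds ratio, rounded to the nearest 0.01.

3.22

The missing cell is in the unexposed row: 1344 − 254 = 1090.
So a = 1609, b = 2146, c = 254, d = 1090.
OR = (a·d)/(b·c) = (1609 × 1090) / (2146 × 254) = 1753810 / 545084 = 3.21750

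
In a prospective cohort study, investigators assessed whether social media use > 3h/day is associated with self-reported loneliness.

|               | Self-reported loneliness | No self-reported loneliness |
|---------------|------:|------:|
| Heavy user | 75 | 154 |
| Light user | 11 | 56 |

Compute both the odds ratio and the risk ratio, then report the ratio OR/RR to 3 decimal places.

Cells: a = 75, b = 154, c = 11, d = 56.
OR = (75·56)/(154·11) = 4200/1694 = 2.47934
Risk in exposed = 75/229 = 0.32751; risk in unexposed = 11/67 = 0.16418; RR = 1.99484
OR/RR = 2.47934 / 1.99484 = 1.24288
The outcome is not rare, so the OR lies further from 1 than the RR.

1.243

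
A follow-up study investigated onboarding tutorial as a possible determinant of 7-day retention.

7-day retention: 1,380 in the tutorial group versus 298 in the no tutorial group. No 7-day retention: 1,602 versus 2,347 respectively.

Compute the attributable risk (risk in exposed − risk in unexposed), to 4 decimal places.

0.3501

From the description: a = 1380, b = 1602, c = 298, d = 2347.
Risk in exposed = 1380/2982 = 0.462777; risk in unexposed = 298/2645 = 0.112665.
Risk difference = 0.462777 − 0.112665 = 0.350111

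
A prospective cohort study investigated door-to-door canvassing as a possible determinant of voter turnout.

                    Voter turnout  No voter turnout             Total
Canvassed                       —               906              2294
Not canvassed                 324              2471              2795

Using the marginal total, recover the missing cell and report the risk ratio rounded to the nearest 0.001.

5.220

The missing cell is in the exposed row: 2294 − 906 = 1388.
So a = 1388, b = 906, c = 324, d = 2471.
RR = [a/(a+b)] / [c/(c+d)] = (1388/2294) / (324/2795) = 0.60506/0.11592 = 5.21955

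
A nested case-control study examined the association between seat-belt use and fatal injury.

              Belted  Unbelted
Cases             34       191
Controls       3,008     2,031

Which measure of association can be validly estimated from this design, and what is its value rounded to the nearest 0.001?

Reading the table with exposure as columns: a = 34 (Belted, case), b = 3008 (Belted, non-case), c = 191 (Unbelted, case), d = 2031.
This is a nested case-control study: participants were sampled on outcome status, so risks in the source population cannot be estimated directly — relative risk is not valid here. The odds ratio is the appropriate measure.
OR = (a·d)/(b·c) = (34 × 2031) / (3008 × 191) = 69054 / 574528 = 0.12019

0.120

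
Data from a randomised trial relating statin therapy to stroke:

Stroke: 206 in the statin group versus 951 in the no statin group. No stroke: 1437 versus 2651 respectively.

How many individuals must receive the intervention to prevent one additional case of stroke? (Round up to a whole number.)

Risk in treated group = 206/1643 = 0.12538; risk in control = 951/3602 = 0.26402.
Absolute risk reduction = 0.26402 − 0.12538 = 0.13864
NNT = 1 / ARR = 1 / 0.13864 = 7.213 → round up → 8

8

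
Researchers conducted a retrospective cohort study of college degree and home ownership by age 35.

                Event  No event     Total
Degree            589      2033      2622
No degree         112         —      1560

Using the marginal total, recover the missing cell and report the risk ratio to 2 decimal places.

The missing cell is in the unexposed row: 1560 − 112 = 1448.
So a = 589, b = 2033, c = 112, d = 1448.
RR = [a/(a+b)] / [c/(c+d)] = (589/2622) / (112/1560) = 0.22464/0.07179 = 3.12888

3.13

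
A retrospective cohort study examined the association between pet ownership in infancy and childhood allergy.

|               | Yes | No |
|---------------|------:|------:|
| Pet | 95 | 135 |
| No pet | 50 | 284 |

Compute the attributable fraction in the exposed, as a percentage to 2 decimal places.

63.76

Cells: a = 95, b = 135, c = 50, d = 284.
Risk in exposed = 95/230 = 0.41304; risk in unexposed = 50/334 = 0.14970.
RR = 0.41304/0.14970 = 2.75913
AR% = (RR − 1)/RR × 100 = (2.75913 − 1)/2.75913 × 100 = 63.7567%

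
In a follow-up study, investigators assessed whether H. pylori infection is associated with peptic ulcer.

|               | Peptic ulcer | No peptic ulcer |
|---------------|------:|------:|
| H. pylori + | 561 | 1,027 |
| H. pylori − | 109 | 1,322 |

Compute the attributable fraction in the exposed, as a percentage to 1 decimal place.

78.4

Cells: a = 561, b = 1027, c = 109, d = 1322.
Risk in exposed = 561/1588 = 0.35327; risk in unexposed = 109/1431 = 0.07617.
RR = 0.35327/0.07617 = 4.63794
AR% = (RR − 1)/RR × 100 = (4.63794 − 1)/4.63794 × 100 = 78.4387%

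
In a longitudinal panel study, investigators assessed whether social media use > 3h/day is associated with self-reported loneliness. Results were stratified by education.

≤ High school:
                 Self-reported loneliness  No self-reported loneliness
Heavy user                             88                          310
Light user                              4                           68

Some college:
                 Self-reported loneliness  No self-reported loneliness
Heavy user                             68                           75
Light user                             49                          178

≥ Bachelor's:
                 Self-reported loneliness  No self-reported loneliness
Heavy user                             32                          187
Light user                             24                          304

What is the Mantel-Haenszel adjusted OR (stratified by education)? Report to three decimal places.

OR_MH = Σ(aᵢdᵢ/nᵢ) / Σ(bᵢcᵢ/nᵢ), where nᵢ is the stratum total.
Stratum 1 (≤ High school): n = 470; a·d/n = 88·68/470 = 12.7319; b·c/n = 310·4/470 = 2.6383
Stratum 2 (Some college): n = 370; a·d/n = 68·178/370 = 32.7135; b·c/n = 75·49/370 = 9.9324
Stratum 3 (≥ Bachelor's): n = 547; a·d/n = 32·304/547 = 17.7843; b·c/n = 187·24/547 = 8.2048
OR_MH = (12.7319 + 32.7135 + 17.7843) / (2.6383 + 9.9324 + 8.2048) = 63.2297 / 20.7755 = 3.04348

3.043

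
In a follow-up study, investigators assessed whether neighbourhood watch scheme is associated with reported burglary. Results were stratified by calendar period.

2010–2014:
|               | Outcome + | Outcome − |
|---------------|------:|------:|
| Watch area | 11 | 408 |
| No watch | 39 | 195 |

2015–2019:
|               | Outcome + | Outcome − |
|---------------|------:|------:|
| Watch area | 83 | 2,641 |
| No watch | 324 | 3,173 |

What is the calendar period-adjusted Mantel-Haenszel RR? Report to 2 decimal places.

RR_MH = Σ(aᵢ·n₀ᵢ/nᵢ) / Σ(cᵢ·n₁ᵢ/nᵢ), with n₁ᵢ = aᵢ+bᵢ (exposed), n₀ᵢ = cᵢ+dᵢ (unexposed), nᵢ = n₁ᵢ+n₀ᵢ.
Stratum 1 (2010–2014): n₁ = 419, n₀ = 234, n = 653; a·n₀/n = 11·234/653 = 3.9418; c·n₁/n = 39·419/653 = 25.0245
Stratum 2 (2015–2019): n₁ = 2724, n₀ = 3497, n = 6221; a·n₀/n = 83·3497/6221 = 46.6566; c·n₁/n = 324·2724/6221 = 141.8704
RR_MH = (3.9418 + 46.6566) / (25.0245 + 141.8704) = 50.5985 / 166.8949 = 0.30318

0.30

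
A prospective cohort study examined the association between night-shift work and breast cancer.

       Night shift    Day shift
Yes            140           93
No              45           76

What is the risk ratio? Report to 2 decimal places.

1.38

Reading the table with exposure as columns: a = 140 (Night shift, case), b = 45 (Night shift, non-case), c = 93 (Day shift, case), d = 76.
Risk in exposed = 140/185 = 0.75676; risk in unexposed = 93/169 = 0.55030.
RR = 0.75676 / 0.55030 = 1.37518
The risk among the exposed is 1.38 times that among the unexposed.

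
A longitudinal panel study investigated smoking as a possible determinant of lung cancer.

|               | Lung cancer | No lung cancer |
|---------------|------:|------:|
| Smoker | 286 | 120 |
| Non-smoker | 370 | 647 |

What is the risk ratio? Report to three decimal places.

1.936

Cells: a = 286, b = 120, c = 370, d = 647.
Risk in exposed = 286/406 = 0.70443; risk in unexposed = 370/1017 = 0.36382.
RR = 0.70443 / 0.36382 = 1.93624
The risk among the exposed is 1.94 times that among the unexposed.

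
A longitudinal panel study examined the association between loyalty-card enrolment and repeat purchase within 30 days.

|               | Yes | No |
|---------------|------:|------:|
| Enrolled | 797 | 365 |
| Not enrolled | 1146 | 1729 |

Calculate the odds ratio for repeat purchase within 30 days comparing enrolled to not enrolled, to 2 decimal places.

3.29

Cells: a = 797, b = 365, c = 1146, d = 1729.
OR = (a·d)/(b·c) = (797 × 1729) / (365 × 1146) = 1378013 / 418290 = 3.29440
The odds of repeat purchase within 30 days are about 3.29 times as high in the enrolled group.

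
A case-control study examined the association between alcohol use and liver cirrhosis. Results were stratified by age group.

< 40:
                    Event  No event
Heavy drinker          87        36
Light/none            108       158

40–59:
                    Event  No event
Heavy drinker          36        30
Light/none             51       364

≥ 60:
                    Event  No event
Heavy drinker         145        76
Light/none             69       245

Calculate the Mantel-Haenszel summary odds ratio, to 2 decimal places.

OR_MH = Σ(aᵢdᵢ/nᵢ) / Σ(bᵢcᵢ/nᵢ), where nᵢ is the stratum total.
Stratum 1 (< 40): n = 389; a·d/n = 87·158/389 = 35.3368; b·c/n = 36·108/389 = 9.9949
Stratum 2 (40–59): n = 481; a·d/n = 36·364/481 = 27.2432; b·c/n = 30·51/481 = 3.1809
Stratum 3 (≥ 60): n = 535; a·d/n = 145·245/535 = 66.4019; b·c/n = 76·69/535 = 9.8019
OR_MH = (35.3368 + 27.2432 + 66.4019) / (9.9949 + 3.1809 + 9.8019) = 128.9819 / 22.9776 = 5.61337

5.61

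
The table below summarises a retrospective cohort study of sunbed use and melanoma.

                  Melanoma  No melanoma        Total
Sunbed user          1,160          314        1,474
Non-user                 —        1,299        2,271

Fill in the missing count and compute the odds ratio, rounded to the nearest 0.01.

4.94

The missing cell is in the unexposed row: 2271 − 1299 = 972.
So a = 1160, b = 314, c = 972, d = 1299.
OR = (a·d)/(b·c) = (1160 × 1299) / (314 × 972) = 1506840 / 305208 = 4.93709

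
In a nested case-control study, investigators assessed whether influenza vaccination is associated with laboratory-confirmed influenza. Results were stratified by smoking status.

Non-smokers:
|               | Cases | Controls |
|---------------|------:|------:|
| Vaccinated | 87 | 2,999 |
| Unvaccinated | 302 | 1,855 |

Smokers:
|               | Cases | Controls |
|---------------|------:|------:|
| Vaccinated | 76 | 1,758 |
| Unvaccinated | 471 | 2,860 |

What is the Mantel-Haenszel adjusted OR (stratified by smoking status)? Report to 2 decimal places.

OR_MH = Σ(aᵢdᵢ/nᵢ) / Σ(bᵢcᵢ/nᵢ), where nᵢ is the stratum total.
Stratum 1 (Non-smokers): n = 5243; a·d/n = 87·1855/5243 = 30.7810; b·c/n = 2999·302/5243 = 172.7442
Stratum 2 (Smokers): n = 5165; a·d/n = 76·2860/5165 = 42.0833; b·c/n = 1758·471/5165 = 160.3133
OR_MH = (30.7810 + 42.0833) / (172.7442 + 160.3133) = 72.8643 / 333.0575 = 0.21877

0.22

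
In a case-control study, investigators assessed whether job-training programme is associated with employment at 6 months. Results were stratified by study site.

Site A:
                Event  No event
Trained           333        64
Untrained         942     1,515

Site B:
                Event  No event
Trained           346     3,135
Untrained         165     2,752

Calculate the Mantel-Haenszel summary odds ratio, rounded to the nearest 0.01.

3.19

OR_MH = Σ(aᵢdᵢ/nᵢ) / Σ(bᵢcᵢ/nᵢ), where nᵢ is the stratum total.
Stratum 1 (Site A): n = 2854; a·d/n = 333·1515/2854 = 176.7677; b·c/n = 64·942/2854 = 21.1240
Stratum 2 (Site B): n = 6398; a·d/n = 346·2752/6398 = 148.8265; b·c/n = 3135·165/6398 = 80.8495
OR_MH = (176.7677 + 148.8265) / (21.1240 + 80.8495) = 325.5942 / 101.9735 = 3.19293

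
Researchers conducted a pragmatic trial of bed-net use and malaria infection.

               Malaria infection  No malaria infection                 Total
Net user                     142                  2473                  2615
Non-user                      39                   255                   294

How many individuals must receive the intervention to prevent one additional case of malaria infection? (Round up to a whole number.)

Risk in treated group = 142/2615 = 0.05430; risk in control = 39/294 = 0.13265.
Absolute risk reduction = 0.13265 − 0.05430 = 0.07835
NNT = 1 / ARR = 1 / 0.07835 = 12.763 → round up → 13

13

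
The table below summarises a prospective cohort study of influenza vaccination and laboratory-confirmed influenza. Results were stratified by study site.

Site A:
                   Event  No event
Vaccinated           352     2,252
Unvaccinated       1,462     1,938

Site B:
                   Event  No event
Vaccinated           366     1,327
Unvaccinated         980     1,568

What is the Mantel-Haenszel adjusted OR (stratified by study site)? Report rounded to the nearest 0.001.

0.291

OR_MH = Σ(aᵢdᵢ/nᵢ) / Σ(bᵢcᵢ/nᵢ), where nᵢ is the stratum total.
Stratum 1 (Site A): n = 6004; a·d/n = 352·1938/6004 = 113.6203; b·c/n = 2252·1462/6004 = 548.3718
Stratum 2 (Site B): n = 4241; a·d/n = 366·1568/4241 = 135.3190; b·c/n = 1327·980/4241 = 306.6399
OR_MH = (113.6203 + 135.3190) / (548.3718 + 306.6399) = 248.9393 / 855.0117 = 0.29115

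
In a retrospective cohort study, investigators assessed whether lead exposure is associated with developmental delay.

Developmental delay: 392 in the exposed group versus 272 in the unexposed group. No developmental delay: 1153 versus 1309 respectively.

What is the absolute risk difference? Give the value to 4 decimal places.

From the description: a = 392, b = 1153, c = 272, d = 1309.
Risk in exposed = 392/1545 = 0.253722; risk in unexposed = 272/1581 = 0.172043.
Risk difference = 0.253722 − 0.172043 = 0.081679

0.0817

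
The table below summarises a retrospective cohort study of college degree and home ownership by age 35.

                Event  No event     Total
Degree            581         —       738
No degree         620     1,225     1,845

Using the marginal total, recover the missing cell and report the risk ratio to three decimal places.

The missing cell is in the exposed row: 738 − 581 = 157.
So a = 581, b = 157, c = 620, d = 1225.
RR = [a/(a+b)] / [c/(c+d)] = (581/738) / (620/1845) = 0.78726/0.33604 = 2.34274

2.343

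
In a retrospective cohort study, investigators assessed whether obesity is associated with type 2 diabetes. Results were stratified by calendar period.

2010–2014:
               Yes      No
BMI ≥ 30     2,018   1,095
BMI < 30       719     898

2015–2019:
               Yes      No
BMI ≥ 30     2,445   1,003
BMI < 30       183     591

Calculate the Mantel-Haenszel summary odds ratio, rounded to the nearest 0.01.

3.46

OR_MH = Σ(aᵢdᵢ/nᵢ) / Σ(bᵢcᵢ/nᵢ), where nᵢ is the stratum total.
Stratum 1 (2010–2014): n = 4730; a·d/n = 2018·898/4730 = 383.1214; b·c/n = 1095·719/4730 = 166.4493
Stratum 2 (2015–2019): n = 4222; a·d/n = 2445·591/4222 = 342.2537; b·c/n = 1003·183/4222 = 43.4744
OR_MH = (383.1214 + 342.2537) / (166.4493 + 43.4744) = 725.3750 / 209.9237 = 3.45542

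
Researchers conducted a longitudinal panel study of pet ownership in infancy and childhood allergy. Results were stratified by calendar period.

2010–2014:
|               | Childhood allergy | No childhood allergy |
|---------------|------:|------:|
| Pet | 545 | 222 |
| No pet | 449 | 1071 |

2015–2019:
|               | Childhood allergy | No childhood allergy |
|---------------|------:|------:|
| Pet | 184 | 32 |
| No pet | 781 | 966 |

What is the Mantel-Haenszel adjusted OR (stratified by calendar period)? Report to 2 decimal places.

OR_MH = Σ(aᵢdᵢ/nᵢ) / Σ(bᵢcᵢ/nᵢ), where nᵢ is the stratum total.
Stratum 1 (2010–2014): n = 2287; a·d/n = 545·1071/2287 = 255.2230; b·c/n = 222·449/2287 = 43.5846
Stratum 2 (2015–2019): n = 1963; a·d/n = 184·966/1963 = 90.5471; b·c/n = 32·781/1963 = 12.7315
OR_MH = (255.2230 + 90.5471) / (43.5846 + 12.7315) = 345.7701 / 56.3161 = 6.13980

6.14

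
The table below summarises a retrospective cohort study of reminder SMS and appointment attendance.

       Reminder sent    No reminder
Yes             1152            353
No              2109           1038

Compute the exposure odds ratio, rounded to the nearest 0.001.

1.606

Reading the table with exposure as columns: a = 1152 (Reminder sent, case), b = 2109 (Reminder sent, non-case), c = 353 (No reminder, case), d = 1038.
OR = (a·d)/(b·c) = (1152 × 1038) / (2109 × 353) = 1195776 / 744477 = 1.60620
The odds of appointment attendance are about 1.61 times as high in the reminder sent group.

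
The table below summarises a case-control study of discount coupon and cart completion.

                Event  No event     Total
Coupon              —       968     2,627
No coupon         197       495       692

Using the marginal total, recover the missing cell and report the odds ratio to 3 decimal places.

The missing cell is in the exposed row: 2627 − 968 = 1659.
So a = 1659, b = 968, c = 197, d = 495.
OR = (a·d)/(b·c) = (1659 × 495) / (968 × 197) = 821205 / 190696 = 4.30636

4.306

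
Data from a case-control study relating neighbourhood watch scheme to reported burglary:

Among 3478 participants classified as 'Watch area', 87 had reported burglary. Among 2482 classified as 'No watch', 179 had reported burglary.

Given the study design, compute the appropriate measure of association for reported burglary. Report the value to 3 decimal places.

0.330

From the description: a = 87, b = 3391, c = 179, d = 2303.
This is a case-control study: participants were sampled on outcome status, so risks in the source population cannot be estimated directly — relative risk is not valid here. The odds ratio is the appropriate measure.
OR = (a·d)/(b·c) = (87 × 2303) / (3391 × 179) = 200361 / 606989 = 0.33009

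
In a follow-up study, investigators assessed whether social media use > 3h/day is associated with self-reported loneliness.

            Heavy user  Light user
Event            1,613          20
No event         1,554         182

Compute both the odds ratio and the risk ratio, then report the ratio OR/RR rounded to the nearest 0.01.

Reading the table with exposure as columns: a = 1613 (Heavy user, case), b = 1554 (Heavy user, non-case), c = 20 (Light user, case), d = 182.
OR = (1613·182)/(1554·20) = 293566/31080 = 9.44550
Risk in exposed = 1613/3167 = 0.50931; risk in unexposed = 20/202 = 0.09901; RR = 5.14408
OR/RR = 9.44550 / 5.14408 = 1.83619
The outcome is not rare, so the OR lies further from 1 than the RR.

1.84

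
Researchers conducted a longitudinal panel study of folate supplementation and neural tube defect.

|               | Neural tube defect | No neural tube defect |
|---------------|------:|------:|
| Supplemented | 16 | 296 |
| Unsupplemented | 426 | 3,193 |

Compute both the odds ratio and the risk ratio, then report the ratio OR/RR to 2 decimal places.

0.93

Cells: a = 16, b = 296, c = 426, d = 3193.
OR = (16·3193)/(296·426) = 51088/126096 = 0.40515
Risk in exposed = 16/312 = 0.05128; risk in unexposed = 426/3619 = 0.11771; RR = 0.43566
OR/RR = 0.40515 / 0.43566 = 0.92998
The outcome is not rare, so the OR lies further from 1 than the RR.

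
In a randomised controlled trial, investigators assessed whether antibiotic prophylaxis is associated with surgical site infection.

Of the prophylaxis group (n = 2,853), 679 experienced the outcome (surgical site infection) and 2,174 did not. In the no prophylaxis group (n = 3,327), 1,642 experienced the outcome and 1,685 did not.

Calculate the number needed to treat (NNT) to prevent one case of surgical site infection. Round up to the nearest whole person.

4

Risk in treated group = 679/2853 = 0.23800; risk in control = 1642/3327 = 0.49354.
Absolute risk reduction = 0.49354 − 0.23800 = 0.25554
NNT = 1 / ARR = 1 / 0.25554 = 3.913 → round up → 4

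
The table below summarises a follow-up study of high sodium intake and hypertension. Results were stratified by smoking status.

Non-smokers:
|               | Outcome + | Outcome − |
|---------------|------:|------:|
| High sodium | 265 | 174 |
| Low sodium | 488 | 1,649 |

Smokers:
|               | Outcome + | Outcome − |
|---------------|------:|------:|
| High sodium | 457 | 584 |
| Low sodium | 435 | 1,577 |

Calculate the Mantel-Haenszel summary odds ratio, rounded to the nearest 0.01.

3.49

OR_MH = Σ(aᵢdᵢ/nᵢ) / Σ(bᵢcᵢ/nᵢ), where nᵢ is the stratum total.
Stratum 1 (Non-smokers): n = 2576; a·d/n = 265·1649/2576 = 169.6370; b·c/n = 174·488/2576 = 32.9627
Stratum 2 (Smokers): n = 3053; a·d/n = 457·1577/3053 = 236.0593; b·c/n = 584·435/3053 = 83.2100
OR_MH = (169.6370 + 236.0593) / (32.9627 + 83.2100) = 405.6963 / 116.1727 = 3.49218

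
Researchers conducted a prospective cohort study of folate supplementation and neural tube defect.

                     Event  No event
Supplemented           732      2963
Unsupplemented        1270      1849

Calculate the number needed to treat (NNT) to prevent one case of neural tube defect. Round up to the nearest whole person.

Risk in treated group = 732/3695 = 0.19811; risk in control = 1270/3119 = 0.40718.
Absolute risk reduction = 0.40718 − 0.19811 = 0.20908
NNT = 1 / ARR = 1 / 0.20908 = 4.783 → round up → 5

5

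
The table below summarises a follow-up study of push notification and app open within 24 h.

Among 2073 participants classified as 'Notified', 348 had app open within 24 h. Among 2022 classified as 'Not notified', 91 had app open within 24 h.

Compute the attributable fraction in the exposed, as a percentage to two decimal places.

From the description: a = 348, b = 1725, c = 91, d = 1931.
Risk in exposed = 348/2073 = 0.16787; risk in unexposed = 91/2022 = 0.04500.
RR = 0.16787/0.04500 = 3.73009
AR% = (RR − 1)/RR × 100 = (3.73009 − 1)/3.73009 × 100 = 73.1910%

73.19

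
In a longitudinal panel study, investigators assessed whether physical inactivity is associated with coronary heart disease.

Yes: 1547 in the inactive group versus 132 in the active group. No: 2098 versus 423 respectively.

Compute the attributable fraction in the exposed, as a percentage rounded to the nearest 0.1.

From the description: a = 1547, b = 2098, c = 132, d = 423.
Risk in exposed = 1547/3645 = 0.42442; risk in unexposed = 132/555 = 0.23784.
RR = 0.42442/0.23784 = 1.78448
AR% = (RR − 1)/RR × 100 = (1.78448 − 1)/1.78448 × 100 = 43.9613%

44.0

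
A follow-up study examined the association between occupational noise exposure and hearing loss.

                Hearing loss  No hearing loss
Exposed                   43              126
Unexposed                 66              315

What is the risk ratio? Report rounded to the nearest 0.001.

Cells: a = 43, b = 126, c = 66, d = 315.
Risk in exposed = 43/169 = 0.25444; risk in unexposed = 66/381 = 0.17323.
RR = 0.25444 / 0.17323 = 1.46880
The risk among the exposed is 1.47 times that among the unexposed.

1.469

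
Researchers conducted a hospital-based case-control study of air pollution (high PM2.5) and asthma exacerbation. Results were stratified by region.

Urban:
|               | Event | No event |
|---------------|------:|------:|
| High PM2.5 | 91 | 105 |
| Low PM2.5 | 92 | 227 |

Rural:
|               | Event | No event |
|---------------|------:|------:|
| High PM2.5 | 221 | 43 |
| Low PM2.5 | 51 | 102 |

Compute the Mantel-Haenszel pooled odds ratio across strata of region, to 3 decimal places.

3.921

OR_MH = Σ(aᵢdᵢ/nᵢ) / Σ(bᵢcᵢ/nᵢ), where nᵢ is the stratum total.
Stratum 1 (Urban): n = 515; a·d/n = 91·227/515 = 40.1107; b·c/n = 105·92/515 = 18.7573
Stratum 2 (Rural): n = 417; a·d/n = 221·102/417 = 54.0576; b·c/n = 43·51/417 = 5.2590
OR_MH = (40.1107 + 54.0576) / (18.7573 + 5.2590) = 94.1682 / 24.0163 = 3.92102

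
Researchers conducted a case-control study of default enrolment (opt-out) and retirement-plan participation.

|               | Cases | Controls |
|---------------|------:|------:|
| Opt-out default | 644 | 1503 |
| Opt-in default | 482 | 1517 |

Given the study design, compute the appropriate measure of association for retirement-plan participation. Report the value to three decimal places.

1.349

Cells: a = 644, b = 1503, c = 482, d = 1517.
This is a case-control study: participants were sampled on outcome status, so risks in the source population cannot be estimated directly — relative risk is not valid here. The odds ratio is the appropriate measure.
OR = (a·d)/(b·c) = (644 × 1517) / (1503 × 482) = 976948 / 724446 = 1.34854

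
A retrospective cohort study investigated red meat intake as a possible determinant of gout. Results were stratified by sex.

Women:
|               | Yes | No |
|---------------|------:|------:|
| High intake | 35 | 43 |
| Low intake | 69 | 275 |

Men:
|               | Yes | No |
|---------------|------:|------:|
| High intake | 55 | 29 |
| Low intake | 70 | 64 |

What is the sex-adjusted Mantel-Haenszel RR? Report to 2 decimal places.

1.57

RR_MH = Σ(aᵢ·n₀ᵢ/nᵢ) / Σ(cᵢ·n₁ᵢ/nᵢ), with n₁ᵢ = aᵢ+bᵢ (exposed), n₀ᵢ = cᵢ+dᵢ (unexposed), nᵢ = n₁ᵢ+n₀ᵢ.
Stratum 1 (Women): n₁ = 78, n₀ = 344, n = 422; a·n₀/n = 35·344/422 = 28.5308; c·n₁/n = 69·78/422 = 12.7536
Stratum 2 (Men): n₁ = 84, n₀ = 134, n = 218; a·n₀/n = 55·134/218 = 33.8073; c·n₁/n = 70·84/218 = 26.9725
RR_MH = (28.5308 + 33.8073) / (12.7536 + 26.9725) = 62.3381 / 39.7260 = 1.56920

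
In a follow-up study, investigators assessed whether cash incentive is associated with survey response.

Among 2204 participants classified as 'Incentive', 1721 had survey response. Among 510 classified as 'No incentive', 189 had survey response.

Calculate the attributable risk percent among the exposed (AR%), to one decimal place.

From the description: a = 1721, b = 483, c = 189, d = 321.
Risk in exposed = 1721/2204 = 0.78085; risk in unexposed = 189/510 = 0.37059.
RR = 0.78085/0.37059 = 2.10706
AR% = (RR − 1)/RR × 100 = (2.10706 − 1)/2.10706 × 100 = 52.5406%

52.5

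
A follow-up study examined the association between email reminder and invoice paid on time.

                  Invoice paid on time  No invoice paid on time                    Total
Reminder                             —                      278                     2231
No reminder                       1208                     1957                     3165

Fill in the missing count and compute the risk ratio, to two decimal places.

The missing cell is in the exposed row: 2231 − 278 = 1953.
So a = 1953, b = 278, c = 1208, d = 1957.
RR = [a/(a+b)] / [c/(c+d)] = (1953/2231) / (1208/3165) = 0.87539/0.38167 = 2.29356

2.29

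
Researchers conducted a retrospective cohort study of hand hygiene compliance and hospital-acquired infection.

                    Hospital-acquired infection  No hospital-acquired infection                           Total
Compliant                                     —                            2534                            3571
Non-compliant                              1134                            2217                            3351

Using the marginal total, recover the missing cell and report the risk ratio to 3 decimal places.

0.858

The missing cell is in the exposed row: 3571 − 2534 = 1037.
So a = 1037, b = 2534, c = 1134, d = 2217.
RR = [a/(a+b)] / [c/(c+d)] = (1037/3571) / (1134/3351) = 0.29039/0.33841 = 0.85812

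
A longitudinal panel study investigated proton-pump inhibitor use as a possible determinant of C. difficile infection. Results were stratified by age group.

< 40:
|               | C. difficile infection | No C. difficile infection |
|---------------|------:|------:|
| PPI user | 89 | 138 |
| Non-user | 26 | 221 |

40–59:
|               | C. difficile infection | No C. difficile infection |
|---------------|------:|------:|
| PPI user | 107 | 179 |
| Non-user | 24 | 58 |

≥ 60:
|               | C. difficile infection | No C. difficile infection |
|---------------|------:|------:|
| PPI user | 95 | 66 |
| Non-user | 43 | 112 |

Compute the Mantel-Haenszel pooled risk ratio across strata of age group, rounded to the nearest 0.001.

RR_MH = Σ(aᵢ·n₀ᵢ/nᵢ) / Σ(cᵢ·n₁ᵢ/nᵢ), with n₁ᵢ = aᵢ+bᵢ (exposed), n₀ᵢ = cᵢ+dᵢ (unexposed), nᵢ = n₁ᵢ+n₀ᵢ.
Stratum 1 (< 40): n₁ = 227, n₀ = 247, n = 474; a·n₀/n = 89·247/474 = 46.3776; c·n₁/n = 26·227/474 = 12.4515
Stratum 2 (40–59): n₁ = 286, n₀ = 82, n = 368; a·n₀/n = 107·82/368 = 23.8424; c·n₁/n = 24·286/368 = 18.6522
Stratum 3 (≥ 60): n₁ = 161, n₀ = 155, n = 316; a·n₀/n = 95·155/316 = 46.5981; c·n₁/n = 43·161/316 = 21.9082
RR_MH = (46.3776 + 23.8424 + 46.5981) / (12.4515 + 18.6522 + 21.9082) = 116.8181 / 53.0119 = 2.20362

2.204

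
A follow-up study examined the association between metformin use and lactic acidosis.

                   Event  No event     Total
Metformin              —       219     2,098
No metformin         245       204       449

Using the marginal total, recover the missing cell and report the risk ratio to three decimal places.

1.641

The missing cell is in the exposed row: 2098 − 219 = 1879.
So a = 1879, b = 219, c = 245, d = 204.
RR = [a/(a+b)] / [c/(c+d)] = (1879/2098) / (245/449) = 0.89561/0.54566 = 1.64135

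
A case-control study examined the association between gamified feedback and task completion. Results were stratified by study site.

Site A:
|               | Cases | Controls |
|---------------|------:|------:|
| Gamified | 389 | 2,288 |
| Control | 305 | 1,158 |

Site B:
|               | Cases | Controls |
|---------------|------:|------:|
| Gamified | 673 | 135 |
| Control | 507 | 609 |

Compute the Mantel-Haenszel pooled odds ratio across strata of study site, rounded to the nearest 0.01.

1.58

OR_MH = Σ(aᵢdᵢ/nᵢ) / Σ(bᵢcᵢ/nᵢ), where nᵢ is the stratum total.
Stratum 1 (Site A): n = 4140; a·d/n = 389·1158/4140 = 108.8072; b·c/n = 2288·305/4140 = 168.5604
Stratum 2 (Site B): n = 1924; a·d/n = 673·609/1924 = 213.0234; b·c/n = 135·507/1924 = 35.5743
OR_MH = (108.8072 + 213.0234) / (168.5604 + 35.5743) = 321.8306 / 204.1347 = 1.57656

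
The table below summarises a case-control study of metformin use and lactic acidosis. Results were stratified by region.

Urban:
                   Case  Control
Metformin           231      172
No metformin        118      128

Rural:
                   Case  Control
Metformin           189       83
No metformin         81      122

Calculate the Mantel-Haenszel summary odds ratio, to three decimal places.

OR_MH = Σ(aᵢdᵢ/nᵢ) / Σ(bᵢcᵢ/nᵢ), where nᵢ is the stratum total.
Stratum 1 (Urban): n = 649; a·d/n = 231·128/649 = 45.5593; b·c/n = 172·118/649 = 31.2727
Stratum 2 (Rural): n = 475; a·d/n = 189·122/475 = 48.5432; b·c/n = 83·81/475 = 14.1537
OR_MH = (45.5593 + 48.5432) / (31.2727 + 14.1537) = 94.1025 / 45.4264 = 2.07154

2.072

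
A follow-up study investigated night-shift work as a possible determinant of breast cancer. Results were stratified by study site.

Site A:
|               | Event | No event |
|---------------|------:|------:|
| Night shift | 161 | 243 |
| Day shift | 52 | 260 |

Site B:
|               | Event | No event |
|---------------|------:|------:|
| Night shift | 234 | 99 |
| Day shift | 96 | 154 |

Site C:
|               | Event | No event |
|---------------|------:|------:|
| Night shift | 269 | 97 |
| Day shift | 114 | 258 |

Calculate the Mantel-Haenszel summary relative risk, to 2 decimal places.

RR_MH = Σ(aᵢ·n₀ᵢ/nᵢ) / Σ(cᵢ·n₁ᵢ/nᵢ), with n₁ᵢ = aᵢ+bᵢ (exposed), n₀ᵢ = cᵢ+dᵢ (unexposed), nᵢ = n₁ᵢ+n₀ᵢ.
Stratum 1 (Site A): n₁ = 404, n₀ = 312, n = 716; a·n₀/n = 161·312/716 = 70.1564; c·n₁/n = 52·404/716 = 29.3408
Stratum 2 (Site B): n₁ = 333, n₀ = 250, n = 583; a·n₀/n = 234·250/583 = 100.3431; c·n₁/n = 96·333/583 = 54.8336
Stratum 3 (Site C): n₁ = 366, n₀ = 372, n = 738; a·n₀/n = 269·372/738 = 135.5935; c·n₁/n = 114·366/738 = 56.5366
RR_MH = (70.1564 + 100.3431 + 135.5935) / (29.3408 + 54.8336 + 56.5366) = 306.0930 / 140.7110 = 2.17533

2.18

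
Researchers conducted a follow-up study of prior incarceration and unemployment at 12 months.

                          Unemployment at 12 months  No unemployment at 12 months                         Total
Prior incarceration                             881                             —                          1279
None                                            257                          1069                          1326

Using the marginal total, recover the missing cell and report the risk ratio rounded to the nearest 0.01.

The missing cell is in the exposed row: 1279 − 881 = 398.
So a = 881, b = 398, c = 257, d = 1069.
RR = [a/(a+b)] / [c/(c+d)] = (881/1279) / (257/1326) = 0.68882/0.19382 = 3.55399

3.55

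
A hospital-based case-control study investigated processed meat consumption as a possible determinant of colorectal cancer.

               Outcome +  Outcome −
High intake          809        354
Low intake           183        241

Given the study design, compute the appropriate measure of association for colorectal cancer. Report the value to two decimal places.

3.01

Cells: a = 809, b = 354, c = 183, d = 241.
This is a hospital-based case-control study: participants were sampled on outcome status, so risks in the source population cannot be estimated directly — relative risk is not valid here. The odds ratio is the appropriate measure.
OR = (a·d)/(b·c) = (809 × 241) / (354 × 183) = 194969 / 64782 = 3.00962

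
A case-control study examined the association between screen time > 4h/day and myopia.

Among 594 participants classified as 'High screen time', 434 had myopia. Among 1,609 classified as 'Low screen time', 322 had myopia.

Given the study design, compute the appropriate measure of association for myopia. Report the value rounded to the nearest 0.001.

From the description: a = 434, b = 160, c = 322, d = 1287.
This is a case-control study: participants were sampled on outcome status, so risks in the source population cannot be estimated directly — relative risk is not valid here. The odds ratio is the appropriate measure.
OR = (a·d)/(b·c) = (434 × 1287) / (160 × 322) = 558558 / 51520 = 10.84158

10.842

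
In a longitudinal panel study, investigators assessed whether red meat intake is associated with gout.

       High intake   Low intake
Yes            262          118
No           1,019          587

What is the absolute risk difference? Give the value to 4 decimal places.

0.0372

Reading the table with exposure as columns: a = 262 (High intake, case), b = 1019 (High intake, non-case), c = 118 (Low intake, case), d = 587.
Risk in exposed = 262/1281 = 0.204528; risk in unexposed = 118/705 = 0.167376.
Risk difference = 0.204528 − 0.167376 = 0.037152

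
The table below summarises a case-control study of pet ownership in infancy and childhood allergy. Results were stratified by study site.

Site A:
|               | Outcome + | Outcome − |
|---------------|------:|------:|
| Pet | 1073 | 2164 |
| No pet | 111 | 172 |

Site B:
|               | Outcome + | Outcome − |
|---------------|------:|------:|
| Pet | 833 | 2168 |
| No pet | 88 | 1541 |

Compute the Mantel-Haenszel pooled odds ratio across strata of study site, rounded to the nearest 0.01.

3.01

OR_MH = Σ(aᵢdᵢ/nᵢ) / Σ(bᵢcᵢ/nᵢ), where nᵢ is the stratum total.
Stratum 1 (Site A): n = 3520; a·d/n = 1073·172/3520 = 52.4307; b·c/n = 2164·111/3520 = 68.2398
Stratum 2 (Site B): n = 4630; a·d/n = 833·1541/4630 = 277.2469; b·c/n = 2168·88/4630 = 41.2060
OR_MH = (52.4307 + 277.2469) / (68.2398 + 41.2060) = 329.6776 / 109.4458 = 3.01224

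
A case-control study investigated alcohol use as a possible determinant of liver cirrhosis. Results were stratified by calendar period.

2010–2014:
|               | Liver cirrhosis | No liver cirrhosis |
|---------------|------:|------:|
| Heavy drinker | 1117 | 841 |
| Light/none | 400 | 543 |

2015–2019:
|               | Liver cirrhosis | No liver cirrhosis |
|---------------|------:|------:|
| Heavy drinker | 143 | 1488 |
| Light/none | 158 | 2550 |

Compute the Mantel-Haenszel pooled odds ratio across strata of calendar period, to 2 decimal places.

1.72

OR_MH = Σ(aᵢdᵢ/nᵢ) / Σ(bᵢcᵢ/nᵢ), where nᵢ is the stratum total.
Stratum 1 (2010–2014): n = 2901; a·d/n = 1117·543/2901 = 209.0765; b·c/n = 841·400/2901 = 115.9600
Stratum 2 (2015–2019): n = 4339; a·d/n = 143·2550/4339 = 84.0401; b·c/n = 1488·158/4339 = 54.1839
OR_MH = (209.0765 + 84.0401) / (115.9600 + 54.1839) = 293.1166 / 170.1439 = 1.72276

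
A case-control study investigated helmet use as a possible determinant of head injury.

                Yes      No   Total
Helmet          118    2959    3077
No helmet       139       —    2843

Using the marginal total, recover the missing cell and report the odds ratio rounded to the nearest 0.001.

0.776

The missing cell is in the unexposed row: 2843 − 139 = 2704.
So a = 118, b = 2959, c = 139, d = 2704.
OR = (a·d)/(b·c) = (118 × 2704) / (2959 × 139) = 319072 / 411301 = 0.77576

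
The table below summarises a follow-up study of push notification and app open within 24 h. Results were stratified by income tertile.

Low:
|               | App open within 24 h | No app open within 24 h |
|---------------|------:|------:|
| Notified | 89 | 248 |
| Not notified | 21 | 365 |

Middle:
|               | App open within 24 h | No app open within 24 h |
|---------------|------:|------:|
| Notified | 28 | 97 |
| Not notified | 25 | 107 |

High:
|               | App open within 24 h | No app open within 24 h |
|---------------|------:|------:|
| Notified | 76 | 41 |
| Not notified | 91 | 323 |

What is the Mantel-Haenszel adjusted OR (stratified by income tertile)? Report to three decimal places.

4.345

OR_MH = Σ(aᵢdᵢ/nᵢ) / Σ(bᵢcᵢ/nᵢ), where nᵢ is the stratum total.
Stratum 1 (Low): n = 723; a·d/n = 89·365/723 = 44.9308; b·c/n = 248·21/723 = 7.2033
Stratum 2 (Middle): n = 257; a·d/n = 28·107/257 = 11.6576; b·c/n = 97·25/257 = 9.4358
Stratum 3 (High): n = 531; a·d/n = 76·323/531 = 46.2298; b·c/n = 41·91/531 = 7.0264
OR_MH = (44.9308 + 11.6576 + 46.2298) / (7.2033 + 9.4358 + 7.0264) = 102.8182 / 23.6655 = 4.34465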